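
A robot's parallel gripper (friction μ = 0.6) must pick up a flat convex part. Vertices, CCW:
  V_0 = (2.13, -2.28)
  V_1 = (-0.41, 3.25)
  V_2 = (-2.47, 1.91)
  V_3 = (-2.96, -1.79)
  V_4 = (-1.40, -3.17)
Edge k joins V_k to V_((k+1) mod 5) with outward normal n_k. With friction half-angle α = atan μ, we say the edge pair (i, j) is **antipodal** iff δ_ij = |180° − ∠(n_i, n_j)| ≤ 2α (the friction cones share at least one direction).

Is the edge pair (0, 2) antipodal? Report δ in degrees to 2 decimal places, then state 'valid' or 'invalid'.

δ = 32.21°, valid

α = atan 0.6 = 30.96°;  2α = 61.93°
edge 0: e_0 = (-2.54, +5.53);  n_0 = (+0.9087, +0.4174)
edge 2: e_2 = (-0.49, -3.70);  n_2 = (-0.9913, +0.1313)
∠(n_0, n_2) = 147.79°
δ = |180° − 147.79°| = 32.21°
32.21° ≤ 2α = 61.93°  →  valid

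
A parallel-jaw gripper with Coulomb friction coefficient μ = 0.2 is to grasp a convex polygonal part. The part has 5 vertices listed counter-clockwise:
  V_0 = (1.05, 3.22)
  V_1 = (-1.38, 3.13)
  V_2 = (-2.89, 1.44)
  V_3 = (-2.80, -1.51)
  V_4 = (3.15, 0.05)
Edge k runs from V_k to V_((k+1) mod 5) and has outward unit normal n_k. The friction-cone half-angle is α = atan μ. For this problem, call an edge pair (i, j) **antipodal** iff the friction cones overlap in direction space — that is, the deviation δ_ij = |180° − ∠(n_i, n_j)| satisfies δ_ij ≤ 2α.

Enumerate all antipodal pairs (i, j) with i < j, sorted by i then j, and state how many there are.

α = atan 0.2 = 11.31°;  2α = 22.62°
n_0 = (-0.0370, +0.9993)
n_1 = (-0.7457, +0.6663)
n_2 = (-0.9995, -0.0305)
n_3 = (+0.2536, -0.9673)
n_4 = (+0.8337, +0.5523)
  (0,1): δ = 133.90°  ·
  (0,2): δ = 90.37°  ·
  (0,3): δ = 12.57°  ✓
  (0,4): δ = 121.40°  ·
  (1,2): δ = 136.47°  ·
  (1,3): δ = 33.53°  ·
  (1,4): δ = 75.30°  ·
  (2,3): δ = 77.06°  ·
  (2,4): δ = 31.78°  ·
  (3,4): δ = 71.17°  ·
antipodal pairs: 1

count = 1; pairs: (0,3)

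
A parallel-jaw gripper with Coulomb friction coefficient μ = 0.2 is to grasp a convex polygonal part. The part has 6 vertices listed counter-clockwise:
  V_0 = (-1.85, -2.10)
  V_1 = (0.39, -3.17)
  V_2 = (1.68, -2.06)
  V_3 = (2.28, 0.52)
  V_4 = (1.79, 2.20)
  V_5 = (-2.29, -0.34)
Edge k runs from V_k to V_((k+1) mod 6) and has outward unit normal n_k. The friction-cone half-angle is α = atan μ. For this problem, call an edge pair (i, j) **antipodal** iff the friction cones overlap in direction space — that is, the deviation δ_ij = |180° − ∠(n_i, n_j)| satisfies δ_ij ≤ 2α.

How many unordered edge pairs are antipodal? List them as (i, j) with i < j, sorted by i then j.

count = 2; pairs: (1,4), (3,5)

α = atan 0.2 = 11.31°;  2α = 22.62°
n_0 = (-0.4310, -0.9023)
n_1 = (+0.6522, -0.7580)
n_2 = (+0.9740, -0.2265)
n_3 = (+0.9600, +0.2800)
n_4 = (-0.5285, +0.8489)
n_5 = (-0.9701, -0.2425)
  (0,1): δ = 113.76°  ·
  (0,2): δ = 77.56°  ·
  (0,3): δ = 48.21°  ·
  (0,4): δ = 57.44°  ·
  (0,5): δ = 129.57°  ·
  (1,2): δ = 143.80°  ·
  (1,3): δ = 114.45°  ·
  (1,4): δ = 8.81°  ✓
  (1,5): δ = 63.33°  ·
  (2,3): δ = 150.65°  ·
  (2,4): δ = 45.00°  ·
  (2,5): δ = 27.13°  ·
  (3,4): δ = 74.36°  ·
  (3,5): δ = 2.22°  ✓
  (4,5): δ = 107.87°  ·
antipodal pairs: 2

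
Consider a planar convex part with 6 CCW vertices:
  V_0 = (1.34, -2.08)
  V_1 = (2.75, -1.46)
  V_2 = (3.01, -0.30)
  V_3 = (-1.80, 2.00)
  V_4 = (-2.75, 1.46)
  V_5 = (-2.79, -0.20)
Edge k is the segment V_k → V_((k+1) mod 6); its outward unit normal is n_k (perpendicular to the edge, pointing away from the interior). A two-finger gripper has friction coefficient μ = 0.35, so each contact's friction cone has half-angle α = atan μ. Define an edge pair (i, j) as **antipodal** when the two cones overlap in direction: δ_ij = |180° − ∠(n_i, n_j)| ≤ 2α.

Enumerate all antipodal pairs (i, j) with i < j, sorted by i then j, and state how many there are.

count = 3; pairs: (0,3), (1,4), (2,5)

α = atan 0.35 = 19.29°;  2α = 38.58°
n_0 = (+0.4025, -0.9154)
n_1 = (+0.9758, -0.2187)
n_2 = (+0.4314, +0.9022)
n_3 = (-0.4942, +0.8694)
n_4 = (-0.9997, +0.0241)
n_5 = (-0.4143, -0.9101)
  (0,1): δ = 126.37°  ·
  (0,2): δ = 49.29°  ·
  (0,3): δ = 5.88°  ✓
  (0,4): δ = 64.88°  ·
  (0,5): δ = 131.79°  ·
  (1,2): δ = 102.92°  ·
  (1,3): δ = 47.75°  ·
  (1,4): δ = 11.25°  ✓
  (1,5): δ = 78.16°  ·
  (2,3): δ = 124.83°  ·
  (2,4): δ = 65.82°  ·
  (2,5): δ = 1.08°  ✓
  (3,4): δ = 121.00°  ·
  (3,5): δ = 54.09°  ·
  (4,5): δ = 113.09°  ·
antipodal pairs: 3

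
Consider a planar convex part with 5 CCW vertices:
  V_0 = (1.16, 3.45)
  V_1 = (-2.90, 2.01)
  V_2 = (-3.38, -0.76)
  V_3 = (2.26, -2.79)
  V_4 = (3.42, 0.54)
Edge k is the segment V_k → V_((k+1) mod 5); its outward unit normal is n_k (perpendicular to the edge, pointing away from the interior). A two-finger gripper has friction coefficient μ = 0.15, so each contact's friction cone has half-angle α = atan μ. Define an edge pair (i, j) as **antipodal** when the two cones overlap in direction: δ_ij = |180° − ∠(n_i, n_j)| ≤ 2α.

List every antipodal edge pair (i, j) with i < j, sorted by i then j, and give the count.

α = atan 0.15 = 8.53°;  2α = 17.06°
n_0 = (-0.3343, +0.9425)
n_1 = (-0.9853, +0.1707)
n_2 = (-0.3387, -0.9409)
n_3 = (+0.9443, -0.3290)
n_4 = (+0.7898, +0.6134)
  (0,1): δ = 119.36°  ·
  (0,2): δ = 39.32°  ·
  (0,3): δ = 51.27°  ·
  (0,4): δ = 108.31°  ·
  (1,2): δ = 99.96°  ·
  (1,3): δ = 9.37°  ✓
  (1,4): δ = 47.66°  ·
  (2,3): δ = 89.41°  ·
  (2,4): δ = 32.37°  ·
  (3,4): δ = 122.96°  ·
antipodal pairs: 1

count = 1; pairs: (1,3)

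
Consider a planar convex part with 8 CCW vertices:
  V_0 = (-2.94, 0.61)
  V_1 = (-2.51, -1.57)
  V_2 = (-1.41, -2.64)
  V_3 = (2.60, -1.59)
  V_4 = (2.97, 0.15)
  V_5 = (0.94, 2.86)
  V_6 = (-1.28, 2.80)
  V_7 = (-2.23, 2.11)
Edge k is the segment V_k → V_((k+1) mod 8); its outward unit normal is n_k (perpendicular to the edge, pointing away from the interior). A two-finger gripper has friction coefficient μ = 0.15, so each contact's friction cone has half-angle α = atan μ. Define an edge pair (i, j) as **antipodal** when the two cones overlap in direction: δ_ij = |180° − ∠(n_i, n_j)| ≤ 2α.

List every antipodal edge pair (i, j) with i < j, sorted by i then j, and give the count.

count = 3; pairs: (1,4), (2,5), (3,7)

α = atan 0.15 = 8.53°;  2α = 17.06°
n_0 = (-0.9811, -0.1935)
n_1 = (-0.6973, -0.7168)
n_2 = (+0.2533, -0.9674)
n_3 = (+0.9781, -0.2080)
n_4 = (+0.8004, +0.5995)
n_5 = (-0.0270, +0.9996)
n_6 = (-0.5877, +0.8091)
n_7 = (-0.9039, +0.4278)
  (0,1): δ = 145.37°  ·
  (0,2): δ = 86.49°  ·
  (0,3): δ = 23.16°  ·
  (0,4): δ = 25.68°  ·
  (0,5): δ = 80.39°  ·
  (0,6): δ = 114.83°  ·
  (0,7): δ = 143.51°  ·
  (1,2): δ = 121.12°  ·
  (1,3): δ = 57.80°  ·
  (1,4): δ = 8.96°  ✓
  (1,5): δ = 45.76°  ·
  (1,6): δ = 80.20°  ·
  (1,7): δ = 108.88°  ·
  (2,3): δ = 116.68°  ·
  (2,4): δ = 67.84°  ·
  (2,5): δ = 13.13°  ✓
  (2,6): δ = 21.32°  ·
  (2,7): δ = 50.00°  ·
  (3,4): δ = 131.16°  ·
  (3,5): δ = 76.45°  ·
  (3,6): δ = 42.00°  ·
  (3,7): δ = 13.32°  ✓
  (4,5): δ = 125.29°  ·
  (4,6): δ = 90.84°  ·
  (4,7): δ = 62.17°  ·
  (5,6): δ = 145.56°  ·
  (5,7): δ = 116.88°  ·
  (6,7): δ = 151.32°  ·
antipodal pairs: 3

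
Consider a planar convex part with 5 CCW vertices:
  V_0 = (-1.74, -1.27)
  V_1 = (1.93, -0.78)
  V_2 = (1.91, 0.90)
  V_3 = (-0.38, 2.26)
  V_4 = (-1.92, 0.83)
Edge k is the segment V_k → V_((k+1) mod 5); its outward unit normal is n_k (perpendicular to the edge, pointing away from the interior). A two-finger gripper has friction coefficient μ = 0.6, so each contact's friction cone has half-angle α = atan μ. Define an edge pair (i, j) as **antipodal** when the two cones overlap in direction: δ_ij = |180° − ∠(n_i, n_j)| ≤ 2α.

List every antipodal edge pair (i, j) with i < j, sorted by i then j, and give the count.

count = 5; pairs: (0,2), (0,3), (1,3), (1,4), (2,4)

α = atan 0.6 = 30.96°;  2α = 61.93°
n_0 = (+0.1323, -0.9912)
n_1 = (+0.9999, +0.0119)
n_2 = (+0.5106, +0.8598)
n_3 = (-0.6805, +0.7328)
n_4 = (-0.9963, -0.0854)
  (0,1): δ = 96.92°  ·
  (0,2): δ = 38.31°  ✓
  (0,3): δ = 35.27°  ✓
  (0,4): δ = 87.29°  ·
  (1,2): δ = 121.39°  ·
  (1,3): δ = 47.80°  ✓
  (1,4): δ = 4.22°  ✓
  (2,3): δ = 106.42°  ·
  (2,4): δ = 54.40°  ✓
  (3,4): δ = 127.98°  ·
antipodal pairs: 5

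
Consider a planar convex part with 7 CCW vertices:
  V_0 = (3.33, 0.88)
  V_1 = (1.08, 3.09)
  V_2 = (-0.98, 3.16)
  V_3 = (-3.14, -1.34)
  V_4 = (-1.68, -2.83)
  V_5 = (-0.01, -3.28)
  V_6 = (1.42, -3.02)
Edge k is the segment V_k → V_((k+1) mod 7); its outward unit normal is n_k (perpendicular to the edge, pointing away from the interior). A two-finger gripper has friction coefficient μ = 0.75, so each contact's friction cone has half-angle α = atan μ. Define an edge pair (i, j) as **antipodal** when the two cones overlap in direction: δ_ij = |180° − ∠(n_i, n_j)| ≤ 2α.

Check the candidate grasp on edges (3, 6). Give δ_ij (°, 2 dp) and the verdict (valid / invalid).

δ = 70.51°, valid

α = atan 0.75 = 36.87°;  2α = 73.74°
edge 3: e_3 = (+1.46, -1.49);  n_3 = (-0.7143, -0.6999)
edge 6: e_6 = (+1.91, +3.90);  n_6 = (+0.8981, -0.4398)
∠(n_3, n_6) = 109.49°
δ = |180° − 109.49°| = 70.51°
70.51° ≤ 2α = 73.74°  →  valid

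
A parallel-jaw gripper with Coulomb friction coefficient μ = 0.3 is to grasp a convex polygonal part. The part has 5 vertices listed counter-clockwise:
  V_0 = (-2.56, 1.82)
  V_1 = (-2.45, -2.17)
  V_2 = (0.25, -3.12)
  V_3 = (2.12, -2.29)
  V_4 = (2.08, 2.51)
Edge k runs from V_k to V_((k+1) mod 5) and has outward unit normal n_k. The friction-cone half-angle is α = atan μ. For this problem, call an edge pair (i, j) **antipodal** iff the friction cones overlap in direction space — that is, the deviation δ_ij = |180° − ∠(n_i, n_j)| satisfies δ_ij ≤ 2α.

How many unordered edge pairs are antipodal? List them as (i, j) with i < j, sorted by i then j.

count = 3; pairs: (0,3), (1,4), (2,4)

α = atan 0.3 = 16.70°;  2α = 33.40°
n_0 = (-0.9996, -0.0276)
n_1 = (-0.3319, -0.9433)
n_2 = (+0.4057, -0.9140)
n_3 = (+1.0000, +0.0083)
n_4 = (-0.1471, +0.9891)
  (0,1): δ = 110.96°  ·
  (0,2): δ = 67.65°  ·
  (0,3): δ = 1.10°  ✓
  (0,4): δ = 96.88°  ·
  (1,2): δ = 136.68°  ·
  (1,3): δ = 70.14°  ·
  (1,4): δ = 27.84°  ✓
  (2,3): δ = 113.46°  ·
  (2,4): δ = 15.48°  ✓
  (3,4): δ = 82.02°  ·
antipodal pairs: 3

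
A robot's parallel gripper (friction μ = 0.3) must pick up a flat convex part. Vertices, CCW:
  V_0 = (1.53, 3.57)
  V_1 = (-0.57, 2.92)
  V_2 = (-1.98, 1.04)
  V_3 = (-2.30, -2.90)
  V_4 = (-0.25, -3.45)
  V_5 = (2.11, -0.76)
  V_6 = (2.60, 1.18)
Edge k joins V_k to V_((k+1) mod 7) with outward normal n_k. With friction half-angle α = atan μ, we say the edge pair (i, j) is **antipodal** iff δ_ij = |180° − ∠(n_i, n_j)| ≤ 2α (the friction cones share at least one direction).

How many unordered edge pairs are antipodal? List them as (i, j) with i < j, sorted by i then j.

count = 6; pairs: (0,3), (0,4), (1,4), (1,5), (2,5), (2,6)

α = atan 0.3 = 16.70°;  2α = 33.40°
n_0 = (-0.2957, +0.9553)
n_1 = (-0.8000, +0.6000)
n_2 = (-0.9967, +0.0810)
n_3 = (-0.2591, -0.9658)
n_4 = (+0.7517, -0.6595)
n_5 = (+0.9696, -0.2449)
n_6 = (+0.9127, +0.4086)
  (0,1): δ = 144.07°  ·
  (0,2): δ = 111.84°  ·
  (0,3): δ = 32.22°  ✓
  (0,4): δ = 31.54°  ✓
  (0,5): δ = 58.63°  ·
  (0,6): δ = 96.92°  ·
  (1,2): δ = 147.77°  ·
  (1,3): δ = 68.15°  ·
  (1,4): δ = 4.39°  ✓
  (1,5): δ = 22.69°  ✓
  (1,6): δ = 60.99°  ·
  (2,3): δ = 100.38°  ·
  (2,4): δ = 36.62°  ·
  (2,5): δ = 9.53°  ✓
  (2,6): δ = 28.76°  ✓
  (3,4): δ = 116.24°  ·
  (3,5): δ = 89.16°  ·
  (3,6): δ = 50.86°  ·
  (4,5): δ = 152.91°  ·
  (4,6): δ = 114.62°  ·
  (5,6): δ = 141.71°  ·
antipodal pairs: 6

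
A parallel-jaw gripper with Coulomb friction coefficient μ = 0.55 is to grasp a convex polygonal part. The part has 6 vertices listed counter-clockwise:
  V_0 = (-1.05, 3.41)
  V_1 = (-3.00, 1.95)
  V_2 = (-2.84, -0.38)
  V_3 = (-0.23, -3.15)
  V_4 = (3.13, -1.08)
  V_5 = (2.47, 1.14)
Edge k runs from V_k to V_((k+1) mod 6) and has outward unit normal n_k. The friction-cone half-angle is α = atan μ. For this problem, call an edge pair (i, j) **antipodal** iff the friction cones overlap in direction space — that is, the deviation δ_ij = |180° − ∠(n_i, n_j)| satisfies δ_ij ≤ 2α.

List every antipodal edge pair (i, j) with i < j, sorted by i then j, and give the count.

count = 5; pairs: (0,3), (1,4), (1,5), (2,4), (2,5)

α = atan 0.55 = 28.81°;  2α = 57.62°
n_0 = (-0.5993, +0.8005)
n_1 = (-0.9977, -0.0685)
n_2 = (-0.7278, -0.6858)
n_3 = (+0.5245, -0.8514)
n_4 = (+0.9585, +0.2850)
n_5 = (+0.5420, +0.8404)
  (0,1): δ = 122.89°  ·
  (0,2): δ = 83.53°  ·
  (0,3): δ = 5.19°  ✓
  (0,4): δ = 69.73°  ·
  (0,5): δ = 110.36°  ·
  (1,2): δ = 140.63°  ·
  (1,3): δ = 62.29°  ·
  (1,4): δ = 12.63°  ✓
  (1,5): δ = 53.25°  ✓
  (2,3): δ = 101.66°  ·
  (2,4): δ = 26.74°  ✓
  (2,5): δ = 13.89°  ✓
  (3,4): δ = 105.08°  ·
  (3,5): δ = 64.45°  ·
  (4,5): δ = 139.37°  ·
antipodal pairs: 5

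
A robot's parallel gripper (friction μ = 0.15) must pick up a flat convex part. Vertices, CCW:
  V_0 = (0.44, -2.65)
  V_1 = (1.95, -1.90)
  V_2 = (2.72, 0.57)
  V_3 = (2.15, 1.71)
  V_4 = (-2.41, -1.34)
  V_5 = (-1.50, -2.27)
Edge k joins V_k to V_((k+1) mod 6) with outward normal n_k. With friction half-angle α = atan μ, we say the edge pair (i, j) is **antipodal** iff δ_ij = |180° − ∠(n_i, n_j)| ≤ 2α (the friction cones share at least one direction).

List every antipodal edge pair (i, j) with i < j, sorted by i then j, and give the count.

α = atan 0.15 = 8.53°;  2α = 17.06°
n_0 = (+0.4448, -0.8956)
n_1 = (+0.9547, -0.2976)
n_2 = (+0.8944, +0.4472)
n_3 = (-0.5560, +0.8312)
n_4 = (-0.7148, -0.6994)
n_5 = (-0.1922, -0.9814)
  (0,1): δ = 133.73°  ·
  (0,2): δ = 89.85°  ·
  (0,3): δ = 7.36°  ✓
  (0,4): δ = 107.96°  ·
  (0,5): δ = 142.50°  ·
  (1,2): δ = 136.12°  ·
  (1,3): δ = 38.91°  ·
  (1,4): δ = 61.69°  ·
  (1,5): δ = 96.23°  ·
  (2,3): δ = 82.79°  ·
  (2,4): δ = 17.81°  ·
  (2,5): δ = 52.35°  ·
  (3,4): δ = 79.40°  ·
  (3,5): δ = 44.86°  ·
  (4,5): δ = 145.46°  ·
antipodal pairs: 1

count = 1; pairs: (0,3)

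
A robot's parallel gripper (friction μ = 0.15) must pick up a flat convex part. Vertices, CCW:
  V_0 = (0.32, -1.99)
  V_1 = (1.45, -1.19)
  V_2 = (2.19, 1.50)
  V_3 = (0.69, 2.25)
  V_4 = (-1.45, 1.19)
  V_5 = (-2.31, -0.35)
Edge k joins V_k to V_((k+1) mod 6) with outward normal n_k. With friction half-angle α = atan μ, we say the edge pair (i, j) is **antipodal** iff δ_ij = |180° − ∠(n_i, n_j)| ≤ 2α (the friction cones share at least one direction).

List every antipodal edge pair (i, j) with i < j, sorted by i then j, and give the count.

count = 3; pairs: (0,3), (1,4), (2,5)

α = atan 0.15 = 8.53°;  2α = 17.06°
n_0 = (+0.5778, -0.8162)
n_1 = (+0.9642, -0.2652)
n_2 = (+0.4472, +0.8944)
n_3 = (-0.4439, +0.8961)
n_4 = (-0.8731, +0.4876)
n_5 = (-0.5291, -0.8485)
  (0,1): δ = 140.68°  ·
  (0,2): δ = 61.86°  ·
  (0,3): δ = 8.95°  ✓
  (0,4): δ = 25.52°  ·
  (0,5): δ = 112.76°  ·
  (1,2): δ = 101.18°  ·
  (1,3): δ = 48.27°  ·
  (1,4): δ = 13.80°  ✓
  (1,5): δ = 73.43°  ·
  (2,3): δ = 127.08°  ·
  (2,4): δ = 92.62°  ·
  (2,5): δ = 5.38°  ✓
  (3,4): δ = 145.53°  ·
  (3,5): δ = 58.30°  ·
  (4,5): δ = 92.77°  ·
antipodal pairs: 3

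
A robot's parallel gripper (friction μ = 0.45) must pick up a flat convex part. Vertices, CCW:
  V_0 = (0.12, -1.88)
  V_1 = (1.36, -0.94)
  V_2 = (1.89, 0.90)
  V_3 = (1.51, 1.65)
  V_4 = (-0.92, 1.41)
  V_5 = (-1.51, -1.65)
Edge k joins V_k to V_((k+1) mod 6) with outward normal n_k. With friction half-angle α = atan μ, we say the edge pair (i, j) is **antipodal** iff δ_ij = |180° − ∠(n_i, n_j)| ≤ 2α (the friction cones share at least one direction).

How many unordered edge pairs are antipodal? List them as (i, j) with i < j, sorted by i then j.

α = atan 0.45 = 24.23°;  2α = 48.46°
n_0 = (+0.6041, -0.7969)
n_1 = (+0.9609, -0.2768)
n_2 = (+0.8920, +0.4520)
n_3 = (-0.0983, +0.9952)
n_4 = (-0.9819, +0.1893)
n_5 = (-0.1397, -0.9902)
  (0,1): δ = 143.23°  ·
  (0,2): δ = 100.29°  ·
  (0,3): δ = 31.52°  ✓
  (0,4): δ = 41.92°  ✓
  (0,5): δ = 134.80°  ·
  (1,2): δ = 137.06°  ·
  (1,3): δ = 68.29°  ·
  (1,4): δ = 5.16°  ✓
  (1,5): δ = 98.04°  ·
  (2,3): δ = 111.23°  ·
  (2,4): δ = 37.78°  ✓
  (2,5): δ = 55.10°  ·
  (3,4): δ = 106.55°  ·
  (3,5): δ = 13.67°  ✓
  (4,5): δ = 87.12°  ·
antipodal pairs: 5

count = 5; pairs: (0,3), (0,4), (1,4), (2,4), (3,5)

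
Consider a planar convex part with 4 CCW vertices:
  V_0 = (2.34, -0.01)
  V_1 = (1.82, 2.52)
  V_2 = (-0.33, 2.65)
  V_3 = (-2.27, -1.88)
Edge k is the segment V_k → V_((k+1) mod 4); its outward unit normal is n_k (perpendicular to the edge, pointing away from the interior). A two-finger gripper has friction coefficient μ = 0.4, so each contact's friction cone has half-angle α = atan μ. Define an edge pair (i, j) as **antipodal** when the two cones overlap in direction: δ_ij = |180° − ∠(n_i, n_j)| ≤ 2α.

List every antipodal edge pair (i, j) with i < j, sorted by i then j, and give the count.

count = 2; pairs: (0,2), (1,3)

α = atan 0.4 = 21.80°;  2α = 43.60°
n_0 = (+0.9795, +0.2013)
n_1 = (+0.0604, +0.9982)
n_2 = (-0.9192, +0.3937)
n_3 = (+0.3759, -0.9267)
  (0,1): δ = 105.07°  ·
  (0,2): δ = 34.80°  ✓
  (0,3): δ = 100.46°  ·
  (1,2): δ = 109.72°  ·
  (1,3): δ = 25.54°  ✓
  (2,3): δ = 44.74°  ·
antipodal pairs: 2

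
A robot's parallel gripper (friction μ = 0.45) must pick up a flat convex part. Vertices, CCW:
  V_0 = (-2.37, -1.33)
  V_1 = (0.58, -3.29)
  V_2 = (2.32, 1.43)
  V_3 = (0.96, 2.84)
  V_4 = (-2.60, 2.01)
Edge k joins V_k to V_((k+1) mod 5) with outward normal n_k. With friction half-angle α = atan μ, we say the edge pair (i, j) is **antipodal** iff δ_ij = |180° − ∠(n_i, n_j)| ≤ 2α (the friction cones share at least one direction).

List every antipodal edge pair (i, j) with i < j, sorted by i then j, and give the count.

count = 4; pairs: (0,2), (0,3), (1,4), (2,4)

α = atan 0.45 = 24.23°;  2α = 48.46°
n_0 = (-0.5534, -0.8329)
n_1 = (+0.9383, -0.3459)
n_2 = (+0.7198, +0.6942)
n_3 = (-0.2271, +0.9739)
n_4 = (-0.9976, -0.0687)
  (0,1): δ = 76.64°  ·
  (0,2): δ = 12.43°  ✓
  (0,3): δ = 46.72°  ✓
  (0,4): δ = 127.54°  ·
  (1,2): δ = 115.80°  ·
  (1,3): δ = 56.64°  ·
  (1,4): δ = 24.18°  ✓
  (2,3): δ = 120.84°  ·
  (2,4): δ = 40.03°  ✓
  (3,4): δ = 99.18°  ·
antipodal pairs: 4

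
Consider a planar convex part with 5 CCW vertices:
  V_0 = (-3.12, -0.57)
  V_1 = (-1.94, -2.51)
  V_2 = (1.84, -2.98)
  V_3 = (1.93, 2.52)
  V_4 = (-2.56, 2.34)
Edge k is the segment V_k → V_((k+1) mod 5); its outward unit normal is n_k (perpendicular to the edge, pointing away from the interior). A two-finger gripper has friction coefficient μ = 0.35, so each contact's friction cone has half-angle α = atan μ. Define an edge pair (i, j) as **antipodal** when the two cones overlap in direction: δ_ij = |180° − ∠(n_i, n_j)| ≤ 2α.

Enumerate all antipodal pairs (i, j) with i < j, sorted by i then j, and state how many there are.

count = 3; pairs: (0,2), (1,3), (2,4)

α = atan 0.35 = 19.29°;  2α = 38.58°
n_0 = (-0.8544, -0.5197)
n_1 = (-0.1234, -0.9924)
n_2 = (+0.9999, -0.0164)
n_3 = (-0.0401, +0.9992)
n_4 = (-0.9820, +0.1890)
  (0,1): δ = 128.40°  ·
  (0,2): δ = 32.25°  ✓
  (0,3): δ = 60.99°  ·
  (0,4): δ = 137.80°  ·
  (1,2): δ = 83.85°  ·
  (1,3): δ = 9.38°  ✓
  (1,4): δ = 86.19°  ·
  (2,3): δ = 86.77°  ·
  (2,4): δ = 9.96°  ✓
  (3,4): δ = 103.19°  ·
antipodal pairs: 3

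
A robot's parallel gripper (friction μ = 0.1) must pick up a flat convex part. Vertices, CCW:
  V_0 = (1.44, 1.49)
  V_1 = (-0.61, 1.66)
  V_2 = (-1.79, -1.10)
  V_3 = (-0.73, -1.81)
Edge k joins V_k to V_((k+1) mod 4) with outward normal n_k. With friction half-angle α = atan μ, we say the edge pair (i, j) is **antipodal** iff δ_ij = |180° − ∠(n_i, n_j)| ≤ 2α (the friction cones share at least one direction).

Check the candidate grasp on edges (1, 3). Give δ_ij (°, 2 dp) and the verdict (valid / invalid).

δ = 10.18°, valid

α = atan 0.1 = 5.71°;  2α = 11.42°
edge 1: e_1 = (-1.18, -2.76);  n_1 = (-0.9195, +0.3931)
edge 3: e_3 = (+2.17, +3.30);  n_3 = (+0.8355, -0.5494)
∠(n_1, n_3) = 169.82°
δ = |180° − 169.82°| = 10.18°
10.18° ≤ 2α = 11.42°  →  valid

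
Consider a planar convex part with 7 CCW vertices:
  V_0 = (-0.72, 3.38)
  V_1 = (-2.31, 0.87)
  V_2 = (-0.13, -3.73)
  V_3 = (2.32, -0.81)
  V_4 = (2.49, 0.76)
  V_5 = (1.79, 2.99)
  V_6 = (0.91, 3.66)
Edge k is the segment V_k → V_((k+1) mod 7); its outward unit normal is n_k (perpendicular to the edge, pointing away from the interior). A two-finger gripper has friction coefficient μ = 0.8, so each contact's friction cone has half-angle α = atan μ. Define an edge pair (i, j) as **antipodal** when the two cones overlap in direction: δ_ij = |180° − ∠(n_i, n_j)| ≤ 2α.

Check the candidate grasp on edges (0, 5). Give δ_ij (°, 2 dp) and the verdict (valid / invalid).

δ = 85.07°, invalid

α = atan 0.8 = 38.66°;  2α = 77.32°
edge 0: e_0 = (-1.59, -2.51);  n_0 = (-0.8448, +0.5351)
edge 5: e_5 = (-0.88, +0.67);  n_5 = (+0.6058, +0.7956)
∠(n_0, n_5) = 94.93°
δ = |180° − 94.93°| = 85.07°
85.07° > 2α = 77.32°  →  invalid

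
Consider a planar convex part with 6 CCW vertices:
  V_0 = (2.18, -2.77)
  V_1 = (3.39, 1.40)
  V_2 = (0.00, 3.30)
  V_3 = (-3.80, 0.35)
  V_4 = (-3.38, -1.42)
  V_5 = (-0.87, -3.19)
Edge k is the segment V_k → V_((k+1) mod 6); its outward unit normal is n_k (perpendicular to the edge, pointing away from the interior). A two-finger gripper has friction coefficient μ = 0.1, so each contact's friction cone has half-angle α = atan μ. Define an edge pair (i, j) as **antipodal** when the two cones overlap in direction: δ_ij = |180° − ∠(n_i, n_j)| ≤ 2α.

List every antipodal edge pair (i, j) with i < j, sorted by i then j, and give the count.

count = 1; pairs: (1,4)

α = atan 0.1 = 5.71°;  2α = 11.42°
n_0 = (+0.9604, -0.2787)
n_1 = (+0.4889, +0.8723)
n_2 = (-0.6132, +0.7899)
n_3 = (-0.9730, -0.2309)
n_4 = (-0.5763, -0.8172)
n_5 = (+0.1364, -0.9907)
  (0,1): δ = 103.09°  ·
  (0,2): δ = 36.00°  ·
  (0,3): δ = 29.53°  ·
  (0,4): δ = 70.99°  ·
  (0,5): δ = 114.02°  ·
  (1,2): δ = 112.91°  ·
  (1,3): δ = 47.38°  ·
  (1,4): δ = 5.92°  ✓
  (1,5): δ = 37.11°  ·
  (2,3): δ = 114.47°  ·
  (2,4): δ = 73.01°  ·
  (2,5): δ = 29.98°  ·
  (3,4): δ = 138.54°  ·
  (3,5): δ = 95.51°  ·
  (4,5): δ = 136.97°  ·
antipodal pairs: 1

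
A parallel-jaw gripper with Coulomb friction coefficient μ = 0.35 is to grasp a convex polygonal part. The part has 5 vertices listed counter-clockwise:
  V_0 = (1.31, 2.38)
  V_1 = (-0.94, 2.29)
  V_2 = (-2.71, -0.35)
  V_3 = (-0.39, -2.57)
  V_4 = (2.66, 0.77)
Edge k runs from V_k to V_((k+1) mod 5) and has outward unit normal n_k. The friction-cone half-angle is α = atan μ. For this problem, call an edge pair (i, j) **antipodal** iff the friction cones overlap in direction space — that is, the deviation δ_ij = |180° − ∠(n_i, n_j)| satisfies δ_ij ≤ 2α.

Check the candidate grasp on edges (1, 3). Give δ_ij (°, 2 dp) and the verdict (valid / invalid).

α = atan 0.35 = 19.29°;  2α = 38.58°
edge 1: e_1 = (-1.77, -2.64);  n_1 = (-0.8306, +0.5569)
edge 3: e_3 = (+3.05, +3.34);  n_3 = (+0.7384, -0.6743)
∠(n_1, n_3) = 171.44°
δ = |180° − 171.44°| = 8.56°
8.56° ≤ 2α = 38.58°  →  valid

δ = 8.56°, valid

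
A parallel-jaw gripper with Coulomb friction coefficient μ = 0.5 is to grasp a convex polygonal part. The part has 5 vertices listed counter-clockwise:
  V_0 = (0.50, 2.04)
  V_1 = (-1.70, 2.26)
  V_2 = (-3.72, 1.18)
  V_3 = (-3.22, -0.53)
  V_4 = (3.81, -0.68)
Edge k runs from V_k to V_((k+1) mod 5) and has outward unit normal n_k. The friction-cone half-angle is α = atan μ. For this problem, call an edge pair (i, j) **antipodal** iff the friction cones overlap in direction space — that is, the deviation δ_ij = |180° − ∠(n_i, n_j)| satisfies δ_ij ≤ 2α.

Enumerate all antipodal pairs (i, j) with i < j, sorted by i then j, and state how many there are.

count = 4; pairs: (0,3), (1,3), (2,4), (3,4)

α = atan 0.5 = 26.57°;  2α = 53.13°
n_0 = (+0.0995, +0.9950)
n_1 = (-0.4715, +0.8819)
n_2 = (-0.9598, -0.2806)
n_3 = (-0.0213, -0.9998)
n_4 = (+0.6349, +0.7726)
  (0,1): δ = 146.16°  ·
  (0,2): δ = 67.99°  ·
  (0,3): δ = 4.49°  ✓
  (0,4): δ = 146.30°  ·
  (1,2): δ = 101.83°  ·
  (1,3): δ = 29.35°  ✓
  (1,4): δ = 112.46°  ·
  (2,3): δ = 107.52°  ·
  (2,4): δ = 34.29°  ✓
  (3,4): δ = 38.19°  ✓
antipodal pairs: 4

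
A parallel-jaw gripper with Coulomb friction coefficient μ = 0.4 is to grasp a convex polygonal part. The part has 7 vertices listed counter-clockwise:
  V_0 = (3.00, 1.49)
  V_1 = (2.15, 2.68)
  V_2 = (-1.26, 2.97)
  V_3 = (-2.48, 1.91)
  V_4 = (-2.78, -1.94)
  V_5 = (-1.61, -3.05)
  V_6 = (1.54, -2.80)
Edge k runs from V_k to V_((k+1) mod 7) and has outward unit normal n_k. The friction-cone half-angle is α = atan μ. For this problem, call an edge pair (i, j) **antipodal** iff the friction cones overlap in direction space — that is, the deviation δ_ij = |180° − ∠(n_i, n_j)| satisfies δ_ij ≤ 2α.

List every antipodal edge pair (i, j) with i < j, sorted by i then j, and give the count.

count = 7; pairs: (0,3), (0,4), (1,4), (1,5), (2,5), (2,6), (3,6)

α = atan 0.4 = 21.80°;  2α = 43.60°
n_0 = (+0.8137, +0.5812)
n_1 = (+0.0847, +0.9964)
n_2 = (-0.6559, +0.7549)
n_3 = (-0.9970, +0.0777)
n_4 = (-0.6883, -0.7255)
n_5 = (+0.0791, -0.9969)
n_6 = (+0.9467, -0.3222)
  (0,1): δ = 130.40°  ·
  (0,2): δ = 84.55°  ·
  (0,3): δ = 39.99°  ✓
  (0,4): δ = 10.97°  ✓
  (0,5): δ = 59.00°  ·
  (0,6): δ = 125.67°  ·
  (1,2): δ = 134.15°  ·
  (1,3): δ = 89.59°  ·
  (1,4): δ = 38.63°  ✓
  (1,5): δ = 9.40°  ✓
  (1,6): δ = 76.07°  ·
  (2,3): δ = 135.44°  ·
  (2,4): δ = 84.48°  ·
  (2,5): δ = 36.45°  ✓
  (2,6): δ = 30.22°  ✓
  (3,4): δ = 129.04°  ·
  (3,5): δ = 81.01°  ·
  (3,6): δ = 14.34°  ✓
  (4,5): δ = 131.97°  ·
  (4,6): δ = 65.30°  ·
  (5,6): δ = 113.33°  ·
antipodal pairs: 7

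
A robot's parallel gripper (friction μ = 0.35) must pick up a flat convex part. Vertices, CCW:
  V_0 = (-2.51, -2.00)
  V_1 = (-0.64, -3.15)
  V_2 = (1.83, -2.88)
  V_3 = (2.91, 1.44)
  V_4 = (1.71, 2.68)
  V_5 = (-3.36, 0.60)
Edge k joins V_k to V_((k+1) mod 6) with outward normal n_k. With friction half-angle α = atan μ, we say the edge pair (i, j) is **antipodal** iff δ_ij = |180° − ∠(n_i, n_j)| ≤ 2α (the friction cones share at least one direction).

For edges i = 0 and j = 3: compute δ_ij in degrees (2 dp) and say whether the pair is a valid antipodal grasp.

α = atan 0.35 = 19.29°;  2α = 38.58°
edge 0: e_0 = (+1.87, -1.15);  n_0 = (-0.5238, -0.8518)
edge 3: e_3 = (-1.20, +1.24);  n_3 = (+0.7186, +0.6954)
∠(n_0, n_3) = 165.65°
δ = |180° − 165.65°| = 14.35°
14.35° ≤ 2α = 38.58°  →  valid

δ = 14.35°, valid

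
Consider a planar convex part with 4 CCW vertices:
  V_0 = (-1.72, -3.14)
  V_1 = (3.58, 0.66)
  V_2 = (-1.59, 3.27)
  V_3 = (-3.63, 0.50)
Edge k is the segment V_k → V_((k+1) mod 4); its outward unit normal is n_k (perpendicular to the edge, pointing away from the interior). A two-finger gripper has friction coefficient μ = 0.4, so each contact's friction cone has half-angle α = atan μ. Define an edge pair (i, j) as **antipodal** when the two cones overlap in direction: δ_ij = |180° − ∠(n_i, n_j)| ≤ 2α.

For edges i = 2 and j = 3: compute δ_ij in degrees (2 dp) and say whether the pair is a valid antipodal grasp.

δ = 115.94°, invalid

α = atan 0.4 = 21.80°;  2α = 43.60°
edge 2: e_2 = (-2.04, -2.77);  n_2 = (-0.8052, +0.5930)
edge 3: e_3 = (+1.91, -3.64);  n_3 = (-0.8855, -0.4646)
∠(n_2, n_3) = 64.06°
δ = |180° − 64.06°| = 115.94°
115.94° > 2α = 43.60°  →  invalid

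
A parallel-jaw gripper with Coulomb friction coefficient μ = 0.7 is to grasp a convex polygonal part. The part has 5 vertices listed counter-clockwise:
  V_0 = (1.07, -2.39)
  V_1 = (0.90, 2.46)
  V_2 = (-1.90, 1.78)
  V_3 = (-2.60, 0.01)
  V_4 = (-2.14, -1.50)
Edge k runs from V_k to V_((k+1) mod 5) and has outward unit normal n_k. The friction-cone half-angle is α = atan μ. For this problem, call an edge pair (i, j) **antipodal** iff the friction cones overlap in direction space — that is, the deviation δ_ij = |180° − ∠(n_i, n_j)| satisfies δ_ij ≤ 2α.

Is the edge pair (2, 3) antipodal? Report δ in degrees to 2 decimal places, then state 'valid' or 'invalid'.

α = atan 0.7 = 34.99°;  2α = 69.98°
edge 2: e_2 = (-0.70, -1.77);  n_2 = (-0.9299, +0.3678)
edge 3: e_3 = (+0.46, -1.51);  n_3 = (-0.9566, -0.2914)
∠(n_2, n_3) = 38.52°
δ = |180° − 38.52°| = 141.48°
141.48° > 2α = 69.98°  →  invalid

δ = 141.48°, invalid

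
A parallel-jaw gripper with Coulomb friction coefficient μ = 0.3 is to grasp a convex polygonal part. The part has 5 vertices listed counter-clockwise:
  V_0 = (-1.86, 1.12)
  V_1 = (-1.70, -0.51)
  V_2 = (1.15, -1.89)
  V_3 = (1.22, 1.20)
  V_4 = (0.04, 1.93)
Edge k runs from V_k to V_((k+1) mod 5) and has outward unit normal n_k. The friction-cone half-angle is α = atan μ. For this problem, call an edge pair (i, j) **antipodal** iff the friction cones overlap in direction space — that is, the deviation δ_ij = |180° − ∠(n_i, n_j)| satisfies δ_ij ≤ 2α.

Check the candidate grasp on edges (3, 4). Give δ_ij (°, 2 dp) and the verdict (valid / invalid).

α = atan 0.3 = 16.70°;  2α = 33.40°
edge 3: e_3 = (-1.18, +0.73);  n_3 = (+0.5261, +0.8504)
edge 4: e_4 = (-1.90, -0.81);  n_4 = (-0.3922, +0.9199)
∠(n_3, n_4) = 54.83°
δ = |180° − 54.83°| = 125.17°
125.17° > 2α = 33.40°  →  invalid

δ = 125.17°, invalid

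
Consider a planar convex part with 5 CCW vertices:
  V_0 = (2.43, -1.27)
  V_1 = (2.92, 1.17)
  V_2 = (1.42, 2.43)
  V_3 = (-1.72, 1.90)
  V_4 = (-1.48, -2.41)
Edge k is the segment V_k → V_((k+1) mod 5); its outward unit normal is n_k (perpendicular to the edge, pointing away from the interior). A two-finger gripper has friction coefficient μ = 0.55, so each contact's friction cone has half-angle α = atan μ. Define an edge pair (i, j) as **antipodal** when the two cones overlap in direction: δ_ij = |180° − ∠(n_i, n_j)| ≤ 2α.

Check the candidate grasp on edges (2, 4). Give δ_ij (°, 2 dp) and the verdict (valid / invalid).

δ = 6.67°, valid

α = atan 0.55 = 28.81°;  2α = 57.62°
edge 2: e_2 = (-3.14, -0.53);  n_2 = (-0.1664, +0.9861)
edge 4: e_4 = (+3.91, +1.14);  n_4 = (+0.2799, -0.9600)
∠(n_2, n_4) = 173.33°
δ = |180° − 173.33°| = 6.67°
6.67° ≤ 2α = 57.62°  →  valid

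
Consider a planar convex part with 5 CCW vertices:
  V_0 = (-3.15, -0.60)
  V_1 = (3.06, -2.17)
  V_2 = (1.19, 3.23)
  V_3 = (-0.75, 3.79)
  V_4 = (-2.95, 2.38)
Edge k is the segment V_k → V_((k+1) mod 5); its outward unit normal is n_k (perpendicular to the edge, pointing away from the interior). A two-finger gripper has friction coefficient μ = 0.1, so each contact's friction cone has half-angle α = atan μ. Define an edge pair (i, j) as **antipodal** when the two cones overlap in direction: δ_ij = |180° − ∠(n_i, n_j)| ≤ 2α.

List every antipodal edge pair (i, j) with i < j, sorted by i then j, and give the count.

α = atan 0.1 = 5.71°;  2α = 11.42°
n_0 = (-0.2451, -0.9695)
n_1 = (+0.9449, +0.3272)
n_2 = (+0.2773, +0.9608)
n_3 = (-0.5396, +0.8419)
n_4 = (-0.9978, +0.0670)
  (0,1): δ = 56.71°  ·
  (0,2): δ = 1.91°  ✓
  (0,3): δ = 46.84°  ·
  (0,4): δ = 100.35°  ·
  (1,2): δ = 125.20°  ·
  (1,3): δ = 76.44°  ·
  (1,4): δ = 22.94°  ·
  (2,3): δ = 131.24°  ·
  (2,4): δ = 77.74°  ·
  (3,4): δ = 126.50°  ·
antipodal pairs: 1

count = 1; pairs: (0,2)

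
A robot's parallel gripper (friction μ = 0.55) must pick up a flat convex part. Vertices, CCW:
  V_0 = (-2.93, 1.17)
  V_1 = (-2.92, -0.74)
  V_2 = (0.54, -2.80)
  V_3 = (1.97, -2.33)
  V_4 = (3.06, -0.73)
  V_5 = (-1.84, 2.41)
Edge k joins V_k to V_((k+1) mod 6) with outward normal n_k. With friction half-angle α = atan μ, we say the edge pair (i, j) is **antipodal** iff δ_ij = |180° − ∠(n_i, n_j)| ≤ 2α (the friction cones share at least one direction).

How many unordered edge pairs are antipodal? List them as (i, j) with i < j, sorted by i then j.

α = atan 0.55 = 28.81°;  2α = 57.62°
n_0 = (-1.0000, -0.0052)
n_1 = (-0.5116, -0.8592)
n_2 = (+0.3122, -0.9500)
n_3 = (+0.8264, -0.5630)
n_4 = (+0.5395, +0.8420)
n_5 = (-0.7511, +0.6602)
  (0,1): δ = 121.07°  ·
  (0,2): δ = 72.11°  ·
  (0,3): δ = 34.56°  ✓
  (0,4): δ = 57.05°  ✓
  (0,5): δ = 138.38°  ·
  (1,2): δ = 131.04°  ·
  (1,3): δ = 93.50°  ·
  (1,4): δ = 1.88°  ✓
  (1,5): δ = 79.45°  ·
  (2,3): δ = 142.46°  ·
  (2,4): δ = 50.85°  ✓
  (2,5): δ = 30.49°  ✓
  (3,4): δ = 88.39°  ·
  (3,5): δ = 7.05°  ✓
  (4,5): δ = 98.66°  ·
antipodal pairs: 6

count = 6; pairs: (0,3), (0,4), (1,4), (2,4), (2,5), (3,5)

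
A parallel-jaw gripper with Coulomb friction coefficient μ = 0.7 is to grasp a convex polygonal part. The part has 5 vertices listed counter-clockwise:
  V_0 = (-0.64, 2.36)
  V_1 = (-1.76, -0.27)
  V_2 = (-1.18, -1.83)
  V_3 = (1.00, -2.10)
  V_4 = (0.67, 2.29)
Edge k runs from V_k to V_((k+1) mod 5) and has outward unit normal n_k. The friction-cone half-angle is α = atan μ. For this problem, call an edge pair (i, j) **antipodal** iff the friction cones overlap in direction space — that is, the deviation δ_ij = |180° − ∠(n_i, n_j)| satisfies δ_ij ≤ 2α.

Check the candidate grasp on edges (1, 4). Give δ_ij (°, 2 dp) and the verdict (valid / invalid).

δ = 66.55°, valid

α = atan 0.7 = 34.99°;  2α = 69.98°
edge 1: e_1 = (+0.58, -1.56);  n_1 = (-0.9373, -0.3485)
edge 4: e_4 = (-1.31, +0.07);  n_4 = (+0.0534, +0.9986)
∠(n_1, n_4) = 113.45°
δ = |180° − 113.45°| = 66.55°
66.55° ≤ 2α = 69.98°  →  valid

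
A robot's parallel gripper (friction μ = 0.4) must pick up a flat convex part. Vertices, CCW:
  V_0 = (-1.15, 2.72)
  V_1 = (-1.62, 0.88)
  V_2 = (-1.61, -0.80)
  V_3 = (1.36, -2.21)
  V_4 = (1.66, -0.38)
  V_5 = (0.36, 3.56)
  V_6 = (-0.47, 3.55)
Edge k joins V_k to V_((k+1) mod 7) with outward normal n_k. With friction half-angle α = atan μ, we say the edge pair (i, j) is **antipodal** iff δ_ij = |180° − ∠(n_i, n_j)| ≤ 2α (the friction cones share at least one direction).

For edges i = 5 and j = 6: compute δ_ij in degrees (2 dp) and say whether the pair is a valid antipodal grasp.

δ = 130.02°, invalid

α = atan 0.4 = 21.80°;  2α = 43.60°
edge 5: e_5 = (-0.83, -0.01);  n_5 = (-0.0120, +0.9999)
edge 6: e_6 = (-0.68, -0.83);  n_6 = (-0.7735, +0.6337)
∠(n_5, n_6) = 49.98°
δ = |180° − 49.98°| = 130.02°
130.02° > 2α = 43.60°  →  invalid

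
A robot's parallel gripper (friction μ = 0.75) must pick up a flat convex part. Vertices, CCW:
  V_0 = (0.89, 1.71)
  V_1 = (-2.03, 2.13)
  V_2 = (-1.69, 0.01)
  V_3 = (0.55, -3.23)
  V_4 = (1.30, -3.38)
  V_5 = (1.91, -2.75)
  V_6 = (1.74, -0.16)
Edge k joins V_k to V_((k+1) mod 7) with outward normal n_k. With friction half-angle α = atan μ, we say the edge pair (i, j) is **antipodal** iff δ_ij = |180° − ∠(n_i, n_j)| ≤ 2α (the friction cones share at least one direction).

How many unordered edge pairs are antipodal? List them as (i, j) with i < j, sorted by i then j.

α = atan 0.75 = 36.87°;  2α = 73.74°
n_0 = (+0.1424, +0.9898)
n_1 = (-0.9874, -0.1584)
n_2 = (-0.8226, -0.5687)
n_3 = (-0.1961, -0.9806)
n_4 = (+0.7184, -0.6956)
n_5 = (+0.9979, +0.0655)
n_6 = (+0.9104, +0.4138)
  (0,1): δ = 72.70°  ✓
  (0,2): δ = 47.16°  ✓
  (0,3): δ = 3.12°  ✓
  (0,4): δ = 54.11°  ✓
  (0,5): δ = 101.94°  ·
  (0,6): δ = 122.63°  ·
  (1,2): δ = 154.45°  ·
  (1,3): δ = 110.42°  ·
  (1,4): δ = 53.19°  ✓
  (1,5): δ = 5.36°  ✓
  (1,6): δ = 15.33°  ✓
  (2,3): δ = 135.97°  ·
  (2,4): δ = 78.73°  ·
  (2,5): δ = 30.90°  ✓
  (2,6): δ = 10.21°  ✓
  (3,4): δ = 122.77°  ·
  (3,5): δ = 74.93°  ·
  (3,6): δ = 54.25°  ✓
  (4,5): δ = 132.17°  ·
  (4,6): δ = 111.48°  ·
  (5,6): δ = 159.31°  ·
antipodal pairs: 10

count = 10; pairs: (0,1), (0,2), (0,3), (0,4), (1,4), (1,5), (1,6), (2,5), (2,6), (3,6)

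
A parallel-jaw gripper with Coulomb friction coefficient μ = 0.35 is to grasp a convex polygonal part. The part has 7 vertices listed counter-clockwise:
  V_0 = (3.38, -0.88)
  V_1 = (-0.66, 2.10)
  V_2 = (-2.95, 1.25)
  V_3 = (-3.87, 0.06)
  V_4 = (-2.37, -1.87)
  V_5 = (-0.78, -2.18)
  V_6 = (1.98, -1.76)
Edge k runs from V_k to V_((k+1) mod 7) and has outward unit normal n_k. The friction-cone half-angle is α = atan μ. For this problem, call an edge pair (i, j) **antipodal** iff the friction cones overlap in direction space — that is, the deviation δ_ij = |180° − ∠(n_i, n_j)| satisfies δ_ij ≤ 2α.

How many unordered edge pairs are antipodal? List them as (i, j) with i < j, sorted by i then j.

α = atan 0.35 = 19.29°;  2α = 38.58°
n_0 = (+0.5936, +0.8048)
n_1 = (-0.3480, +0.9375)
n_2 = (-0.7911, +0.6116)
n_3 = (-0.7896, -0.6137)
n_4 = (-0.1914, -0.9815)
n_5 = (+0.1504, -0.9886)
n_6 = (+0.5322, -0.8466)
  (0,1): δ = 123.22°  ·
  (0,2): δ = 91.29°  ·
  (0,3): δ = 15.73°  ✓
  (0,4): δ = 25.38°  ✓
  (0,5): δ = 45.07°  ·
  (0,6): δ = 68.57°  ·
  (1,2): δ = 148.07°  ·
  (1,3): δ = 72.51°  ·
  (1,4): δ = 31.40°  ✓
  (1,5): δ = 11.71°  ✓
  (1,6): δ = 11.79°  ✓
  (2,3): δ = 104.44°  ·
  (2,4): δ = 63.32°  ·
  (2,5): δ = 43.64°  ·
  (2,6): δ = 20.14°  ✓
  (3,4): δ = 138.89°  ·
  (3,5): δ = 119.20°  ·
  (3,6): δ = 95.70°  ·
  (4,5): δ = 160.31°  ·
  (4,6): δ = 136.82°  ·
  (5,6): δ = 156.50°  ·
antipodal pairs: 6

count = 6; pairs: (0,3), (0,4), (1,4), (1,5), (1,6), (2,6)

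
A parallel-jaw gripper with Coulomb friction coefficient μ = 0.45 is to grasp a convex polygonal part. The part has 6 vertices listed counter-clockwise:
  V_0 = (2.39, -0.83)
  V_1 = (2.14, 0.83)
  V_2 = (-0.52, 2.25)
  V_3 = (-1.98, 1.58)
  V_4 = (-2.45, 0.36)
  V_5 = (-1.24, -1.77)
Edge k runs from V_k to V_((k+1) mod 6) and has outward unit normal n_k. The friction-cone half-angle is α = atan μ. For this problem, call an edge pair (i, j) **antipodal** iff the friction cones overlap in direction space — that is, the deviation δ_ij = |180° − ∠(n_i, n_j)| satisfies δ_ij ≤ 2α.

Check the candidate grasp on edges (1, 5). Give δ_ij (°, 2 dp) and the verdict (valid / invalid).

α = atan 0.45 = 24.23°;  2α = 48.46°
edge 1: e_1 = (-2.66, +1.42);  n_1 = (+0.4709, +0.8822)
edge 5: e_5 = (+3.63, +0.94);  n_5 = (+0.2507, -0.9681)
∠(n_1, n_5) = 137.39°
δ = |180° − 137.39°| = 42.61°
42.61° ≤ 2α = 48.46°  →  valid

δ = 42.61°, valid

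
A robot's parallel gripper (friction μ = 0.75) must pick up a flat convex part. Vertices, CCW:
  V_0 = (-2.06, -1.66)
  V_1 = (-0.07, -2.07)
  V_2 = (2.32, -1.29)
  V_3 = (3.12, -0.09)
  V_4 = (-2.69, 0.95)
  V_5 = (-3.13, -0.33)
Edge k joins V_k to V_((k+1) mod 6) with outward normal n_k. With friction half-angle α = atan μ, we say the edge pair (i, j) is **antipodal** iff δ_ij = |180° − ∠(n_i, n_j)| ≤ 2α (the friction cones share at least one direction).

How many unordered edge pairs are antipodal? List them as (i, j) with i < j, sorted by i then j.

α = atan 0.75 = 36.87°;  2α = 73.74°
n_0 = (-0.2018, -0.9794)
n_1 = (+0.3103, -0.9507)
n_2 = (+0.8321, -0.5547)
n_3 = (+0.1762, +0.9844)
n_4 = (-0.9457, +0.3251)
n_5 = (-0.7792, -0.6268)
  (0,1): δ = 150.28°  ·
  (0,2): δ = 112.05°  ·
  (0,3): δ = 1.49°  ✓
  (0,4): δ = 82.67°  ·
  (0,5): δ = 140.46°  ·
  (1,2): δ = 141.76°  ·
  (1,3): δ = 28.22°  ✓
  (1,4): δ = 52.95°  ✓
  (1,5): δ = 110.74°  ·
  (2,3): δ = 66.46°  ✓
  (2,4): δ = 14.72°  ✓
  (2,5): δ = 72.51°  ✓
  (3,4): δ = 98.82°  ·
  (3,5): δ = 41.03°  ✓
  (4,5): δ = 122.21°  ·
antipodal pairs: 7

count = 7; pairs: (0,3), (1,3), (1,4), (2,3), (2,4), (2,5), (3,5)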